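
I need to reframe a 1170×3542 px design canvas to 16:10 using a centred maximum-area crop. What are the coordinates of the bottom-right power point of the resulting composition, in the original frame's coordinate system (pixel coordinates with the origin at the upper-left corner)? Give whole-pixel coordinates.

x = 780 px, y = 1893 px

1170/3542 < 16/10, so the 16:10 crop keeps the full width 1170 and trims height to 1170 × 10/16 = 731.25 px.
Top offset = (3542 − 731.25)/2 = 1405.38 px; left offset = 0.
Bottom-right is two-thirds across and two-thirds down within the crop:
x = 0.00 + 2 × 1170.00/3 ≈ 780; y = 1405.38 + 2 × 731.25/3 ≈ 1893.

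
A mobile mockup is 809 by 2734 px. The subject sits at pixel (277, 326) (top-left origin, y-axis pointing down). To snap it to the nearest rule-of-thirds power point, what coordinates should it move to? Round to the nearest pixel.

x = 270 px, y = 911 px

Third lines: x ∈ {270, 539}, y ∈ {911, 1823}.
277 is closer to x = 270; 326 is closer to y = 911.
So the nearest intersection is the upper-left power point.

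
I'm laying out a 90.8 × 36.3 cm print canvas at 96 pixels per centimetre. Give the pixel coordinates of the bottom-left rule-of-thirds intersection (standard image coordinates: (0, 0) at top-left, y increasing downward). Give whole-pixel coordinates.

(2906, 2323)

In pixels the canvas is 90.8 × 96 = 8716.8 wide and 36.3 × 96 = 3484.8 tall.
The bottom-left point is one-third across and two-thirds down:
x = 1 × 8716.8/3 ≈ 2906; y = 2 × 3484.8/3 ≈ 2323.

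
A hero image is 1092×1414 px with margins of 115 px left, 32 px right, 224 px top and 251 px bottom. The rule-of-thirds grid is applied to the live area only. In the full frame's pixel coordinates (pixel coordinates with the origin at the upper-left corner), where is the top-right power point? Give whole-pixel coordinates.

Content width = 1092 − 115 − 32 = 945 px; content height = 1414 − 224 − 251 = 939 px.
Top-right is two-thirds across and one-third down within the live area.
x = 115 + 2 × 945/3 = 115 + 630.00 ≈ 745
y = 224 + 1 × 939/3 = 224 + 313.00 ≈ 537

x = 745 px, y = 537 px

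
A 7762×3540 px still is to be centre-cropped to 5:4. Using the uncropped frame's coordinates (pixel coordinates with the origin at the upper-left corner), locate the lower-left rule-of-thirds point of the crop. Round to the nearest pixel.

7762/3540 > 5/4, so the 5:4 crop keeps the full height 3540 and trims width to 3540 × 5/4 = 4425.00 px.
Left offset = (7762 − 4425.00)/2 = 1668.50 px; top offset = 0.
Lower-left is one-third across and two-thirds down within the crop:
x = 1668.50 + 1 × 4425.00/3 ≈ 3144; y = 0.00 + 2 × 3540.00/3 ≈ 2360.

x = 3144 px, y = 2360 px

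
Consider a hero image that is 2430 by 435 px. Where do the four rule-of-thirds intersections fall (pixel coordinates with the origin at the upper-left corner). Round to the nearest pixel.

One third of 2430 is 810; one third of 435 is 145.
Vertical third lines at x = 810 and x = 1620; horizontal third lines at y = 145 and y = 290.

(810, 145), (1620, 145), (810, 290), (1620, 290)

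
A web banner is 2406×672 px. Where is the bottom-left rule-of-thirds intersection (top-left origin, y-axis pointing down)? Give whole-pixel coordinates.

(802, 448)

The bottom-left point sits one-third of the way across and two-thirds of the way down.
x = 1 × 2406/3 ≈ 802; y = 2 × 672/3 ≈ 448.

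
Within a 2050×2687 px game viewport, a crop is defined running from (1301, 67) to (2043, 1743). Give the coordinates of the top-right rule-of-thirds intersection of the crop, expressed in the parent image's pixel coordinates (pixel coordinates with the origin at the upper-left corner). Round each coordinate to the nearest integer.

x = 1796 px, y = 626 px

Crop width = 2043 − 1301 = 742 px; one third is 247.33 px.
Crop height = 1743 − 67 = 1676 px; one third is 558.67 px.
The top-right point is two-thirds across and one-third down within the crop:
x = 1301 + 2 × 247.33 ≈ 1796; y = 67 + 1 × 558.67 ≈ 626.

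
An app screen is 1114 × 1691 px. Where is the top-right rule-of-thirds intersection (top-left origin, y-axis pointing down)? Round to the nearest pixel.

The top-right point sits two-thirds of the way across and one-third of the way down.
x = 2 × 1114/3 ≈ 743; y = 1 × 1691/3 ≈ 564.

x = 743 px, y = 564 px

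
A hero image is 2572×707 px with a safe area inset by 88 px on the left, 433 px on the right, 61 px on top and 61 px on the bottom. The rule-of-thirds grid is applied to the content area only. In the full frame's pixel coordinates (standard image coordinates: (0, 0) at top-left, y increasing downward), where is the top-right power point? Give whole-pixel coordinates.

Content width = 2572 − 88 − 433 = 2051 px; content height = 707 − 61 − 61 = 585 px.
Top-right is two-thirds across and one-third down within the content area.
x = 88 + 2 × 2051/3 = 88 + 1367.33 ≈ 1455
y = 61 + 1 × 585/3 = 61 + 195.00 ≈ 256

x = 1455 px, y = 256 px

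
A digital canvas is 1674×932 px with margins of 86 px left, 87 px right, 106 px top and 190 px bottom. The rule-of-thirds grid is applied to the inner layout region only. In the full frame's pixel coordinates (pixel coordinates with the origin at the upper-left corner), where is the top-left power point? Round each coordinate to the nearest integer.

(586, 318)

Content width = 1674 − 86 − 87 = 1501 px; content height = 932 − 106 − 190 = 636 px.
Top-left is one-third across and one-third down within the inner layout region.
x = 86 + 1 × 1501/3 = 86 + 500.33 ≈ 586
y = 106 + 1 × 636/3 = 106 + 212.00 ≈ 318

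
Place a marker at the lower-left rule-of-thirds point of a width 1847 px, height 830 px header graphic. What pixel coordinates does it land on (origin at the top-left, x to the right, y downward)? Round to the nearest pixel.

x = 616 px, y = 553 px

The lower-left point sits one-third of the way across and two-thirds of the way down.
x = 1 × 1847/3 ≈ 616; y = 2 × 830/3 ≈ 553.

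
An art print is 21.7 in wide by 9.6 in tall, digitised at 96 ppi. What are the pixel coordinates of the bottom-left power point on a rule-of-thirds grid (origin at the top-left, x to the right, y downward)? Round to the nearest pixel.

(694, 614)

In pixels the canvas is 21.7 × 96 = 2083.2 wide and 9.6 × 96 = 921.6 tall.
The bottom-left point is one-third across and two-thirds down:
x = 1 × 2083.2/3 ≈ 694; y = 2 × 921.6/3 ≈ 614.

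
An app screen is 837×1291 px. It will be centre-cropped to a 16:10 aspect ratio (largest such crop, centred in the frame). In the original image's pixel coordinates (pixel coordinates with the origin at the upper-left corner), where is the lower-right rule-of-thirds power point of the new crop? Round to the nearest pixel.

837/1291 < 16/10, so the 16:10 crop keeps the full width 837 and trims height to 837 × 10/16 = 523.12 px.
Top offset = (1291 − 523.12)/2 = 383.94 px; left offset = 0.
Lower-right is two-thirds across and two-thirds down within the crop:
x = 0.00 + 2 × 837.00/3 ≈ 558; y = 383.94 + 2 × 523.12/3 ≈ 733.

x = 558 px, y = 733 px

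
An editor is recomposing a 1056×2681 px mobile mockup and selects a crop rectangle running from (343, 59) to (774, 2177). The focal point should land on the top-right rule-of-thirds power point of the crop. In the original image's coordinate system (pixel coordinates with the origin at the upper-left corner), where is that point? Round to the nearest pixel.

Crop width = 774 − 343 = 431 px; one third is 143.67 px.
Crop height = 2177 − 59 = 2118 px; one third is 706.00 px.
The top-right point is two-thirds across and one-third down within the crop:
x = 343 + 2 × 143.67 ≈ 630; y = 59 + 1 × 706.00 ≈ 765.

x = 630 px, y = 765 px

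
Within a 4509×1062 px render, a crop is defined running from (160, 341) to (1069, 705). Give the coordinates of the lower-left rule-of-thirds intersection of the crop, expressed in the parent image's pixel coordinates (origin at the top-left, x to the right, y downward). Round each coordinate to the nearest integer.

Crop width = 1069 − 160 = 909 px; one third is 303.00 px.
Crop height = 705 − 341 = 364 px; one third is 121.33 px.
The lower-left point is one-third across and two-thirds down within the crop:
x = 160 + 1 × 303.00 ≈ 463; y = 341 + 2 × 121.33 ≈ 584.

x = 463 px, y = 584 px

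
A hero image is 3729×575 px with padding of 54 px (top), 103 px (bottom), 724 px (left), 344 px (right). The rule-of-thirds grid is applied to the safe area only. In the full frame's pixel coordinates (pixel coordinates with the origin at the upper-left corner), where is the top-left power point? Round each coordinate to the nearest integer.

Content width = 3729 − 724 − 344 = 2661 px; content height = 575 − 54 − 103 = 418 px.
Top-left is one-third across and one-third down within the safe area.
x = 724 + 1 × 2661/3 = 724 + 887.00 ≈ 1611
y = 54 + 1 × 418/3 = 54 + 139.33 ≈ 193

x = 1611 px, y = 193 px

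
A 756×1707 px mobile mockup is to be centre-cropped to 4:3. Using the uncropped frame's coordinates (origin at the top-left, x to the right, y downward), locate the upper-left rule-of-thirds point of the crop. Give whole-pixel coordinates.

756/1707 < 4/3, so the 4:3 crop keeps the full width 756 and trims height to 756 × 3/4 = 567.00 px.
Top offset = (1707 − 567.00)/2 = 570.00 px; left offset = 0.
Upper-left is one-third across and one-third down within the crop:
x = 0.00 + 1 × 756.00/3 ≈ 252; y = 570.00 + 1 × 567.00/3 ≈ 759.

x = 252 px, y = 759 px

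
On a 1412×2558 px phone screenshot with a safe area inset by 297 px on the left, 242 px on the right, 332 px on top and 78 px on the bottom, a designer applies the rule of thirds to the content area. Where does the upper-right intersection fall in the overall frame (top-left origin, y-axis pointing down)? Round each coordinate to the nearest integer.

Content width = 1412 − 297 − 242 = 873 px; content height = 2558 − 332 − 78 = 2148 px.
Upper-right is two-thirds across and one-third down within the content area.
x = 297 + 2 × 873/3 = 297 + 582.00 ≈ 879
y = 332 + 1 × 2148/3 = 332 + 716.00 ≈ 1048

(879, 1048)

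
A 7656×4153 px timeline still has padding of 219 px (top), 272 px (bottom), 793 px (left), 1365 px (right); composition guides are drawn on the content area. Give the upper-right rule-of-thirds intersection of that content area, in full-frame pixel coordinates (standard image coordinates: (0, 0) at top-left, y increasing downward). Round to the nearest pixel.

Content width = 7656 − 793 − 1365 = 5498 px; content height = 4153 − 219 − 272 = 3662 px.
Upper-right is two-thirds across and one-third down within the content area.
x = 793 + 2 × 5498/3 = 793 + 3665.33 ≈ 4458
y = 219 + 1 × 3662/3 = 219 + 1220.67 ≈ 1440

x = 4458 px, y = 1440 px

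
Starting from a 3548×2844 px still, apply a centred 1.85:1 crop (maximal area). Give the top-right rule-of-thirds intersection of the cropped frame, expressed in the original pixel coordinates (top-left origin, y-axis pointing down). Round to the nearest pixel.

3548/2844 < 1.85/1, so the 1.85:1 crop keeps the full width 3548 and trims height to 3548 × 1/1.85 = 1917.84 px.
Top offset = (2844 − 1917.84)/2 = 463.08 px; left offset = 0.
Top-right is two-thirds across and one-third down within the crop:
x = 0.00 + 2 × 3548.00/3 ≈ 2365; y = 463.08 + 1 × 1917.84/3 ≈ 1102.

(2365, 1102)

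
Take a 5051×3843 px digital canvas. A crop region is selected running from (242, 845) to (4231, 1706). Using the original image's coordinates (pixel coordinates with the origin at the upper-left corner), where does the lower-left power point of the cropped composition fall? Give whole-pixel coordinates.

(1572, 1419)

Crop width = 4231 − 242 = 3989 px; one third is 1329.67 px.
Crop height = 1706 − 845 = 861 px; one third is 287.00 px.
The lower-left point is one-third across and two-thirds down within the crop:
x = 242 + 1 × 1329.67 ≈ 1572; y = 845 + 2 × 287.00 ≈ 1419.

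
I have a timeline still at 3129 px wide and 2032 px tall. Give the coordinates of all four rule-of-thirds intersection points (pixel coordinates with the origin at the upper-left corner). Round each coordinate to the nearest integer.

One third of 3129 is 1043; one third of 2032 is 677.33.
Vertical third lines at x = 1043 and x = 2086; horizontal third lines at y = 677 and y = 1355.

(1043, 677), (2086, 677), (1043, 1355), (2086, 1355)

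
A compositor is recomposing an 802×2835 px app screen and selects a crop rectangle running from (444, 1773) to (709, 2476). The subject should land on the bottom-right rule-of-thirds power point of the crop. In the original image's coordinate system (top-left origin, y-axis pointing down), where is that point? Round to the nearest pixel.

(621, 2242)

Crop width = 709 − 444 = 265 px; one third is 88.33 px.
Crop height = 2476 − 1773 = 703 px; one third is 234.33 px.
The bottom-right point is two-thirds across and two-thirds down within the crop:
x = 444 + 2 × 88.33 ≈ 621; y = 1773 + 2 × 234.33 ≈ 2242.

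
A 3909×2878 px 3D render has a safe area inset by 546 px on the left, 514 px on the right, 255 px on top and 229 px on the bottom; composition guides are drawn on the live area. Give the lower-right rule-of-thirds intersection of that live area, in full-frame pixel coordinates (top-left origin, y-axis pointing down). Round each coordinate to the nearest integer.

Content width = 3909 − 546 − 514 = 2849 px; content height = 2878 − 255 − 229 = 2394 px.
Lower-right is two-thirds across and two-thirds down within the live area.
x = 546 + 2 × 2849/3 = 546 + 1899.33 ≈ 2445
y = 255 + 2 × 2394/3 = 255 + 1596.00 ≈ 1851

x = 2445 px, y = 1851 px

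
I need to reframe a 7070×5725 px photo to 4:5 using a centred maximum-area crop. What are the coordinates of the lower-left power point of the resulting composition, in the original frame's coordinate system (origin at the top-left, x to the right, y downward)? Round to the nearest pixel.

7070/5725 > 4/5, so the 4:5 crop keeps the full height 5725 and trims width to 5725 × 4/5 = 4580.00 px.
Left offset = (7070 − 4580.00)/2 = 1245.00 px; top offset = 0.
Lower-left is one-third across and two-thirds down within the crop:
x = 1245.00 + 1 × 4580.00/3 ≈ 2772; y = 0.00 + 2 × 5725.00/3 ≈ 3817.

x = 2772 px, y = 3817 px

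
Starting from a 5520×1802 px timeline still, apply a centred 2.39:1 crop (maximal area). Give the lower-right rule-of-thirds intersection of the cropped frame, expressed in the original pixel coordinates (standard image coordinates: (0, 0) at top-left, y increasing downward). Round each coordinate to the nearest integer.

(3478, 1201)

5520/1802 > 2.39/1, so the 2.39:1 crop keeps the full height 1802 and trims width to 1802 × 2.39/1 = 4306.78 px.
Left offset = (5520 − 4306.78)/2 = 606.61 px; top offset = 0.
Lower-right is two-thirds across and two-thirds down within the crop:
x = 606.61 + 2 × 4306.78/3 ≈ 3478; y = 0.00 + 2 × 1802.00/3 ≈ 1201.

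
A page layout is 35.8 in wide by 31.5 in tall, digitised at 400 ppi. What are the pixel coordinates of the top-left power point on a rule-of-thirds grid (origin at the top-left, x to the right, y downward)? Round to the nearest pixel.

In pixels the canvas is 35.8 × 400 = 14320 wide and 31.5 × 400 = 12600 tall.
The top-left point is one-third across and one-third down:
x = 1 × 14320/3 ≈ 4773; y = 1 × 12600/3 ≈ 4200.

(4773, 4200)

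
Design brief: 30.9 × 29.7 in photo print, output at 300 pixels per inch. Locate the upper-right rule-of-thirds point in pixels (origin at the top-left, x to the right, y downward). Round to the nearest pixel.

(6180, 2970)

In pixels the canvas is 30.9 × 300 = 9270 wide and 29.7 × 300 = 8910 tall.
The upper-right point is two-thirds across and one-third down:
x = 2 × 9270/3 ≈ 6180; y = 1 × 8910/3 ≈ 2970.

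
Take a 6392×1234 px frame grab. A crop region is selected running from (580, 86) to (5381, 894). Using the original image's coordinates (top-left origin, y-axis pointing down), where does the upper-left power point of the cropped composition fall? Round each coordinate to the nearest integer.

(2180, 355)

Crop width = 5381 − 580 = 4801 px; one third is 1600.33 px.
Crop height = 894 − 86 = 808 px; one third is 269.33 px.
The upper-left point is one-third across and one-third down within the crop:
x = 580 + 1 × 1600.33 ≈ 2180; y = 86 + 1 × 269.33 ≈ 355.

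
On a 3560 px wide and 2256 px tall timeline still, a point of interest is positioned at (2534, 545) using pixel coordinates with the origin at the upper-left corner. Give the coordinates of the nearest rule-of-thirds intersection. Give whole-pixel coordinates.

x = 2373 px, y = 752 px

Third lines: x ∈ {1187, 2373}, y ∈ {752, 1504}.
2534 is closer to x = 2373; 545 is closer to y = 752.
So the nearest intersection is the upper-right power point.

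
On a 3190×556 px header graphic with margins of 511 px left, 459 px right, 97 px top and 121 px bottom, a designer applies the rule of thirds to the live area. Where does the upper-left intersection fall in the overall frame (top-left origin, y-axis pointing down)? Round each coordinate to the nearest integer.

x = 1251 px, y = 210 px

Content width = 3190 − 511 − 459 = 2220 px; content height = 556 − 97 − 121 = 338 px.
Upper-left is one-third across and one-third down within the live area.
x = 511 + 1 × 2220/3 = 511 + 740.00 ≈ 1251
y = 97 + 1 × 338/3 = 97 + 112.67 ≈ 210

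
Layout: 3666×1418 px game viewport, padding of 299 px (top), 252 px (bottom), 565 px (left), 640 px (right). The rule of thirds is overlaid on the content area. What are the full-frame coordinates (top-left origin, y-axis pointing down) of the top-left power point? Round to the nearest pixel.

Content width = 3666 − 565 − 640 = 2461 px; content height = 1418 − 299 − 252 = 867 px.
Top-left is one-third across and one-third down within the content area.
x = 565 + 1 × 2461/3 = 565 + 820.33 ≈ 1385
y = 299 + 1 × 867/3 = 299 + 289.00 ≈ 588

x = 1385 px, y = 588 px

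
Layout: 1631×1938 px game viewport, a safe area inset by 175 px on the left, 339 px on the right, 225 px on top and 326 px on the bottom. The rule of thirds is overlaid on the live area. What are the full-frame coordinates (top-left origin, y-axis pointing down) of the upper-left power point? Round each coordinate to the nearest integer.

(547, 687)

Content width = 1631 − 175 − 339 = 1117 px; content height = 1938 − 225 − 326 = 1387 px.
Upper-left is one-third across and one-third down within the live area.
x = 175 + 1 × 1117/3 = 175 + 372.33 ≈ 547
y = 225 + 1 × 1387/3 = 225 + 462.33 ≈ 687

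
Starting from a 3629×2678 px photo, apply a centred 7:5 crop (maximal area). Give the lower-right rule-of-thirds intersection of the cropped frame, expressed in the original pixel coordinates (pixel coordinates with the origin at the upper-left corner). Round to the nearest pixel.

x = 2419 px, y = 1771 px

3629/2678 < 7/5, so the 7:5 crop keeps the full width 3629 and trims height to 3629 × 5/7 = 2592.14 px.
Top offset = (2678 − 2592.14)/2 = 42.93 px; left offset = 0.
Lower-right is two-thirds across and two-thirds down within the crop:
x = 0.00 + 2 × 3629.00/3 ≈ 2419; y = 42.93 + 2 × 2592.14/3 ≈ 1771.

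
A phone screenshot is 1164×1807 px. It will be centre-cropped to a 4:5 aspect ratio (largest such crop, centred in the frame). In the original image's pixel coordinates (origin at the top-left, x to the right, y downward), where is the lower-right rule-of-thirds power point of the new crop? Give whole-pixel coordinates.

1164/1807 < 4/5, so the 4:5 crop keeps the full width 1164 and trims height to 1164 × 5/4 = 1455.00 px.
Top offset = (1807 − 1455.00)/2 = 176.00 px; left offset = 0.
Lower-right is two-thirds across and two-thirds down within the crop:
x = 0.00 + 2 × 1164.00/3 ≈ 776; y = 176.00 + 2 × 1455.00/3 ≈ 1146.

(776, 1146)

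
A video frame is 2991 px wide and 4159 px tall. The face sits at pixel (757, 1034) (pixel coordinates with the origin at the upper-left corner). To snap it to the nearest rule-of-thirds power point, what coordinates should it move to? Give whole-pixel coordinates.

(997, 1386)

Third lines: x ∈ {997, 1994}, y ∈ {1386, 2773}.
757 is closer to x = 997; 1034 is closer to y = 1386.
So the nearest intersection is the upper-left power point.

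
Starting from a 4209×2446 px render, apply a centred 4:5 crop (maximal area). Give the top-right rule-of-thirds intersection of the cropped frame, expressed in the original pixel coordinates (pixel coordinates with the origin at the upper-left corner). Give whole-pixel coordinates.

x = 2431 px, y = 815 px

4209/2446 > 4/5, so the 4:5 crop keeps the full height 2446 and trims width to 2446 × 4/5 = 1956.80 px.
Left offset = (4209 − 1956.80)/2 = 1126.10 px; top offset = 0.
Top-right is two-thirds across and one-third down within the crop:
x = 1126.10 + 2 × 1956.80/3 ≈ 2431; y = 0.00 + 1 × 2446.00/3 ≈ 815.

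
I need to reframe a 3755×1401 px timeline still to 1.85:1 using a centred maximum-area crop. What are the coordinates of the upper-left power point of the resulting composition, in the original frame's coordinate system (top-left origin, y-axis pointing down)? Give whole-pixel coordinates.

3755/1401 > 1.85/1, so the 1.85:1 crop keeps the full height 1401 and trims width to 1401 × 1.85/1 = 2591.85 px.
Left offset = (3755 − 2591.85)/2 = 581.58 px; top offset = 0.
Upper-left is one-third across and one-third down within the crop:
x = 581.58 + 1 × 2591.85/3 ≈ 1446; y = 0.00 + 1 × 1401.00/3 ≈ 467.

(1446, 467)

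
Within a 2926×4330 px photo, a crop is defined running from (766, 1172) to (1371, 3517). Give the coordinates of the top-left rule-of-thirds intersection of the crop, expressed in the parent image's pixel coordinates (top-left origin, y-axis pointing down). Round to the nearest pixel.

Crop width = 1371 − 766 = 605 px; one third is 201.67 px.
Crop height = 3517 − 1172 = 2345 px; one third is 781.67 px.
The top-left point is one-third across and one-third down within the crop:
x = 766 + 1 × 201.67 ≈ 968; y = 1172 + 1 × 781.67 ≈ 1954.

x = 968 px, y = 1954 px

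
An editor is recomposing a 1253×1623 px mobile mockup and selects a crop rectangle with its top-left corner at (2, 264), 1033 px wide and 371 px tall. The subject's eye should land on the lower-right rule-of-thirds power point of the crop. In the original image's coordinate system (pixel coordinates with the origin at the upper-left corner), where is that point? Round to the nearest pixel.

One third of the crop width 1033 is 344.33 px.
One third of the crop height 371 is 123.67 px.
The lower-right point is two-thirds across and two-thirds down within the crop:
x = 2 + 2 × 344.33 ≈ 691; y = 264 + 2 × 123.67 ≈ 511.

(691, 511)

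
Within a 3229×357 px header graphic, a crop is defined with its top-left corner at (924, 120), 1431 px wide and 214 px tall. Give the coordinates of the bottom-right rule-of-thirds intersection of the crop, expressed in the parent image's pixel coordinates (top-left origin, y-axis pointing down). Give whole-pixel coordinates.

One third of the crop width 1431 is 477.00 px.
One third of the crop height 214 is 71.33 px.
The bottom-right point is two-thirds across and two-thirds down within the crop:
x = 924 + 2 × 477.00 ≈ 1878; y = 120 + 2 × 71.33 ≈ 263.

x = 1878 px, y = 263 px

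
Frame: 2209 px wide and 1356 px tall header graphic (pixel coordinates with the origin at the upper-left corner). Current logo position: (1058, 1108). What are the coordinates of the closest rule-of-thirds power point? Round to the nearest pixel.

Third lines: x ∈ {736, 1473}, y ∈ {452, 904}.
1058 is closer to x = 736; 1108 is closer to y = 904.
So the nearest intersection is the lower-left power point.

x = 736 px, y = 904 px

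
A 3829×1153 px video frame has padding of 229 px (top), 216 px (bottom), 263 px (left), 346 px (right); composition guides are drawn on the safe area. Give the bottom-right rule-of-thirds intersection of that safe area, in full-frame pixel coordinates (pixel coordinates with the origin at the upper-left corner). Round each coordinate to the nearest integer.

Content width = 3829 − 263 − 346 = 3220 px; content height = 1153 − 229 − 216 = 708 px.
Bottom-right is two-thirds across and two-thirds down within the safe area.
x = 263 + 2 × 3220/3 = 263 + 2146.67 ≈ 2410
y = 229 + 2 × 708/3 = 229 + 472.00 ≈ 701

x = 2410 px, y = 701 px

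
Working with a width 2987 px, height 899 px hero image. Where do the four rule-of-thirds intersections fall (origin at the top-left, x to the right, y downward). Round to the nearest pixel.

(996, 300), (1991, 300), (996, 599), (1991, 599)

One third of 2987 is 995.67; one third of 899 is 299.67.
Vertical third lines at x = 996 and x = 1991; horizontal third lines at y = 300 and y = 599.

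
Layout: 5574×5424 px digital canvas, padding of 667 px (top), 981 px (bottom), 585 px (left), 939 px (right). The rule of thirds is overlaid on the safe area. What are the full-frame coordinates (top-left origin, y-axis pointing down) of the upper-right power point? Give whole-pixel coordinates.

Content width = 5574 − 585 − 939 = 4050 px; content height = 5424 − 667 − 981 = 3776 px.
Upper-right is two-thirds across and one-third down within the safe area.
x = 585 + 2 × 4050/3 = 585 + 2700.00 ≈ 3285
y = 667 + 1 × 3776/3 = 667 + 1258.67 ≈ 1926

x = 3285 px, y = 1926 px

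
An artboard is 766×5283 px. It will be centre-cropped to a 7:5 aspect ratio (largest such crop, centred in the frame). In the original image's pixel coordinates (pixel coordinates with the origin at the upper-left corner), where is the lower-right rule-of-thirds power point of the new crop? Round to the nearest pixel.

766/5283 < 7/5, so the 7:5 crop keeps the full width 766 and trims height to 766 × 5/7 = 547.14 px.
Top offset = (5283 − 547.14)/2 = 2367.93 px; left offset = 0.
Lower-right is two-thirds across and two-thirds down within the crop:
x = 0.00 + 2 × 766.00/3 ≈ 511; y = 2367.93 + 2 × 547.14/3 ≈ 2733.

(511, 2733)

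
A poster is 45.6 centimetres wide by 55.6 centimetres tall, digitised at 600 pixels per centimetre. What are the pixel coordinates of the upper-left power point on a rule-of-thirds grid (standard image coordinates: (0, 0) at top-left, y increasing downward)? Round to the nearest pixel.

(9120, 11120)

In pixels the canvas is 45.6 × 600 = 27360 wide and 55.6 × 600 = 33360 tall.
The upper-left point is one-third across and one-third down:
x = 1 × 27360/3 ≈ 9120; y = 1 × 33360/3 ≈ 11120.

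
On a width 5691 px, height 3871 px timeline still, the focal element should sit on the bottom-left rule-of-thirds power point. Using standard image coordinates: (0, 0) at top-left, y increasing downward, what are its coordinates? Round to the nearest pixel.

The bottom-left point sits one-third of the way across and two-thirds of the way down.
x = 1 × 5691/3 ≈ 1897; y = 2 × 3871/3 ≈ 2581.

(1897, 2581)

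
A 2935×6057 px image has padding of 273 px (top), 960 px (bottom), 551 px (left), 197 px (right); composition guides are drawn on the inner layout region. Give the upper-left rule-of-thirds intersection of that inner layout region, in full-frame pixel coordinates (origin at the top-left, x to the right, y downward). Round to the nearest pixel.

Content width = 2935 − 551 − 197 = 2187 px; content height = 6057 − 273 − 960 = 4824 px.
Upper-left is one-third across and one-third down within the inner layout region.
x = 551 + 1 × 2187/3 = 551 + 729.00 ≈ 1280
y = 273 + 1 × 4824/3 = 273 + 1608.00 ≈ 1881

(1280, 1881)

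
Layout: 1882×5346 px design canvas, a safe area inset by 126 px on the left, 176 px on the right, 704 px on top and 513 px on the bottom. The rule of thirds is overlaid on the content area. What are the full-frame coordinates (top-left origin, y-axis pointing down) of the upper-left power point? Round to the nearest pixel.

x = 653 px, y = 2080 px

Content width = 1882 − 126 − 176 = 1580 px; content height = 5346 − 704 − 513 = 4129 px.
Upper-left is one-third across and one-third down within the content area.
x = 126 + 1 × 1580/3 = 126 + 526.67 ≈ 653
y = 704 + 1 × 4129/3 = 704 + 1376.33 ≈ 2080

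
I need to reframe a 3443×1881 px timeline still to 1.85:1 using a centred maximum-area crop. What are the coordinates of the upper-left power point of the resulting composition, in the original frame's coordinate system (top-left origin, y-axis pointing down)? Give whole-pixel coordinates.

(1148, 630)

3443/1881 < 1.85/1, so the 1.85:1 crop keeps the full width 3443 and trims height to 3443 × 1/1.85 = 1861.08 px.
Top offset = (1881 − 1861.08)/2 = 9.96 px; left offset = 0.
Upper-left is one-third across and one-third down within the crop:
x = 0.00 + 1 × 3443.00/3 ≈ 1148; y = 9.96 + 1 × 1861.08/3 ≈ 630.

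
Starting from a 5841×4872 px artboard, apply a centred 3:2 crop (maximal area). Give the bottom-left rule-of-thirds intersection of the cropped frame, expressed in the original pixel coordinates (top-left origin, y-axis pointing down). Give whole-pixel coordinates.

(1947, 3085)

5841/4872 < 3/2, so the 3:2 crop keeps the full width 5841 and trims height to 5841 × 2/3 = 3894.00 px.
Top offset = (4872 − 3894.00)/2 = 489.00 px; left offset = 0.
Bottom-left is one-third across and two-thirds down within the crop:
x = 0.00 + 1 × 5841.00/3 ≈ 1947; y = 489.00 + 2 × 3894.00/3 ≈ 3085.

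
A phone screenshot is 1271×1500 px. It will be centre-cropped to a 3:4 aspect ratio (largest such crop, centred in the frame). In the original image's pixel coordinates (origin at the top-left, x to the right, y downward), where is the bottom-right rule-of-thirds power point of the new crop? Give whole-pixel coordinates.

1271/1500 > 3/4, so the 3:4 crop keeps the full height 1500 and trims width to 1500 × 3/4 = 1125.00 px.
Left offset = (1271 − 1125.00)/2 = 73.00 px; top offset = 0.
Bottom-right is two-thirds across and two-thirds down within the crop:
x = 73.00 + 2 × 1125.00/3 ≈ 823; y = 0.00 + 2 × 1500.00/3 ≈ 1000.

(823, 1000)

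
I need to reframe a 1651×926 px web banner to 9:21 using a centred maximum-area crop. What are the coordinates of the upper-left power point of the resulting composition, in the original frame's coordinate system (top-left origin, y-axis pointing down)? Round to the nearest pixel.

(759, 309)

1651/926 > 9/21, so the 9:21 crop keeps the full height 926 and trims width to 926 × 9/21 = 396.86 px.
Left offset = (1651 − 396.86)/2 = 627.07 px; top offset = 0.
Upper-left is one-third across and one-third down within the crop:
x = 627.07 + 1 × 396.86/3 ≈ 759; y = 0.00 + 1 × 926.00/3 ≈ 309.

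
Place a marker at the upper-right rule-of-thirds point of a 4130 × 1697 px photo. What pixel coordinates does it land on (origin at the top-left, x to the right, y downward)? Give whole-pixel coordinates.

The upper-right point sits two-thirds of the way across and one-third of the way down.
x = 2 × 4130/3 ≈ 2753; y = 1 × 1697/3 ≈ 566.

(2753, 566)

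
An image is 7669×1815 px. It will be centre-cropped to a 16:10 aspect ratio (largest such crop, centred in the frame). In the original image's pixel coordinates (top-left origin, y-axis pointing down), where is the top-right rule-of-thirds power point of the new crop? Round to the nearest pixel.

7669/1815 > 16/10, so the 16:10 crop keeps the full height 1815 and trims width to 1815 × 16/10 = 2904.00 px.
Left offset = (7669 − 2904.00)/2 = 2382.50 px; top offset = 0.
Top-right is two-thirds across and one-third down within the crop:
x = 2382.50 + 2 × 2904.00/3 ≈ 4319; y = 0.00 + 1 × 1815.00/3 ≈ 605.

x = 4319 px, y = 605 px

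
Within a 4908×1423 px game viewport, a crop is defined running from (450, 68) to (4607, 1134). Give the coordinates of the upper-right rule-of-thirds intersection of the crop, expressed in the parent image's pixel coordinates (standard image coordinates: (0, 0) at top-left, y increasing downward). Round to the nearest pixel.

Crop width = 4607 − 450 = 4157 px; one third is 1385.67 px.
Crop height = 1134 − 68 = 1066 px; one third is 355.33 px.
The upper-right point is two-thirds across and one-third down within the crop:
x = 450 + 2 × 1385.67 ≈ 3221; y = 68 + 1 × 355.33 ≈ 423.

x = 3221 px, y = 423 px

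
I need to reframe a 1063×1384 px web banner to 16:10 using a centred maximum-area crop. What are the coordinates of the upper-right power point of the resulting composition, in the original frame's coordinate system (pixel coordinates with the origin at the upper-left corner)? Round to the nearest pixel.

x = 709 px, y = 581 px

1063/1384 < 16/10, so the 16:10 crop keeps the full width 1063 and trims height to 1063 × 10/16 = 664.38 px.
Top offset = (1384 − 664.38)/2 = 359.81 px; left offset = 0.
Upper-right is two-thirds across and one-third down within the crop:
x = 0.00 + 2 × 1063.00/3 ≈ 709; y = 359.81 + 1 × 664.38/3 ≈ 581.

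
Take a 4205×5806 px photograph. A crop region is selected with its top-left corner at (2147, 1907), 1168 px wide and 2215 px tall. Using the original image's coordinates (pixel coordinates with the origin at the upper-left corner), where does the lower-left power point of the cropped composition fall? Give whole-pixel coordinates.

x = 2536 px, y = 3384 px

One third of the crop width 1168 is 389.33 px.
One third of the crop height 2215 is 738.33 px.
The lower-left point is one-third across and two-thirds down within the crop:
x = 2147 + 1 × 389.33 ≈ 2536; y = 1907 + 2 × 738.33 ≈ 3384.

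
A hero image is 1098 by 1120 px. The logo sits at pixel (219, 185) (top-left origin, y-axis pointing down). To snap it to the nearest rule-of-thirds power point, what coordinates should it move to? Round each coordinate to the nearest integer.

x = 366 px, y = 373 px

Third lines: x ∈ {366, 732}, y ∈ {373, 747}.
219 is closer to x = 366; 185 is closer to y = 373.
So the nearest intersection is the upper-left power point.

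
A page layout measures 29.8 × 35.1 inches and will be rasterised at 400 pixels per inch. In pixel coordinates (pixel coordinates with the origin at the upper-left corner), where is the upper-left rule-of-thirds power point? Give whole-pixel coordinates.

In pixels the canvas is 29.8 × 400 = 11920 wide and 35.1 × 400 = 14040 tall.
The upper-left point is one-third across and one-third down:
x = 1 × 11920/3 ≈ 3973; y = 1 × 14040/3 ≈ 4680.

x = 3973 px, y = 4680 px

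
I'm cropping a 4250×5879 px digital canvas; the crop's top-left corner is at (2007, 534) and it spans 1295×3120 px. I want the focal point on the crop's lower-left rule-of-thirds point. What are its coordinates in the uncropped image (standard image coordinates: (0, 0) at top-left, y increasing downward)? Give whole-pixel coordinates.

One third of the crop width 1295 is 431.67 px.
One third of the crop height 3120 is 1040.00 px.
The lower-left point is one-third across and two-thirds down within the crop:
x = 2007 + 1 × 431.67 ≈ 2439; y = 534 + 2 × 1040.00 ≈ 2614.

(2439, 2614)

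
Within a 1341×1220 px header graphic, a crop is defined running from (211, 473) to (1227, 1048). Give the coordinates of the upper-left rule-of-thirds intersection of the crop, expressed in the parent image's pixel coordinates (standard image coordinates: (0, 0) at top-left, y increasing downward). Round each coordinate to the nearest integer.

Crop width = 1227 − 211 = 1016 px; one third is 338.67 px.
Crop height = 1048 − 473 = 575 px; one third is 191.67 px.
The upper-left point is one-third across and one-third down within the crop:
x = 211 + 1 × 338.67 ≈ 550; y = 473 + 1 × 191.67 ≈ 665.

x = 550 px, y = 665 px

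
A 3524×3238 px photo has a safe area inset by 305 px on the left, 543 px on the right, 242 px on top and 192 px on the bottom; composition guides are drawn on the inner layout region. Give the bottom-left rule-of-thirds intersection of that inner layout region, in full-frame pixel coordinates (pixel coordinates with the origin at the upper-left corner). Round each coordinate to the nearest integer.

(1197, 2111)

Content width = 3524 − 305 − 543 = 2676 px; content height = 3238 − 242 − 192 = 2804 px.
Bottom-left is one-third across and two-thirds down within the inner layout region.
x = 305 + 1 × 2676/3 = 305 + 892.00 ≈ 1197
y = 242 + 2 × 2804/3 = 242 + 1869.33 ≈ 2111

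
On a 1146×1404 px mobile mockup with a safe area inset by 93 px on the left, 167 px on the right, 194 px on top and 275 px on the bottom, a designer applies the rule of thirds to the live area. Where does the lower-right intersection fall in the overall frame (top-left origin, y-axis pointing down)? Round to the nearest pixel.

Content width = 1146 − 93 − 167 = 886 px; content height = 1404 − 194 − 275 = 935 px.
Lower-right is two-thirds across and two-thirds down within the live area.
x = 93 + 2 × 886/3 = 93 + 590.67 ≈ 684
y = 194 + 2 × 935/3 = 194 + 623.33 ≈ 817

(684, 817)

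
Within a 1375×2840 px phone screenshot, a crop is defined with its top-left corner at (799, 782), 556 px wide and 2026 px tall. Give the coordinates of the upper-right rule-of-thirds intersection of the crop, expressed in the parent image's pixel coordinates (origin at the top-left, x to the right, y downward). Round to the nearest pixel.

One third of the crop width 556 is 185.33 px.
One third of the crop height 2026 is 675.33 px.
The upper-right point is two-thirds across and one-third down within the crop:
x = 799 + 2 × 185.33 ≈ 1170; y = 782 + 1 × 675.33 ≈ 1457.

x = 1170 px, y = 1457 px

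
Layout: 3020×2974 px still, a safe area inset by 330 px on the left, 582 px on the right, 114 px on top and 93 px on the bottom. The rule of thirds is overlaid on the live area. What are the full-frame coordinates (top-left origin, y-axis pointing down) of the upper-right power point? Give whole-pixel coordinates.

(1735, 1036)

Content width = 3020 − 330 − 582 = 2108 px; content height = 2974 − 114 − 93 = 2767 px.
Upper-right is two-thirds across and one-third down within the live area.
x = 330 + 2 × 2108/3 = 330 + 1405.33 ≈ 1735
y = 114 + 1 × 2767/3 = 114 + 922.33 ≈ 1036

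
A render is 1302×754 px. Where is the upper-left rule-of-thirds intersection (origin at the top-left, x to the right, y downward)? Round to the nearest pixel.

(434, 251)

The upper-left point sits one-third of the way across and one-third of the way down.
x = 1 × 1302/3 ≈ 434; y = 1 × 754/3 ≈ 251.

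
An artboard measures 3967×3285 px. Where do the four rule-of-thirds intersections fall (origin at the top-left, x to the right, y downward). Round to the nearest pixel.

(1322, 1095), (2645, 1095), (1322, 2190), (2645, 2190)

One third of 3967 is 1322.33; one third of 3285 is 1095.
Vertical third lines at x = 1322 and x = 2645; horizontal third lines at y = 1095 and y = 2190.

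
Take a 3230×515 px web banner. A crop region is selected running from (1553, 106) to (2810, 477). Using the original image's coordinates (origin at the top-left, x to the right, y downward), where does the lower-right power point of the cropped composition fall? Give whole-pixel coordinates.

x = 2391 px, y = 353 px

Crop width = 2810 − 1553 = 1257 px; one third is 419.00 px.
Crop height = 477 − 106 = 371 px; one third is 123.67 px.
The lower-right point is two-thirds across and two-thirds down within the crop:
x = 1553 + 2 × 419.00 ≈ 2391; y = 106 + 2 × 123.67 ≈ 353.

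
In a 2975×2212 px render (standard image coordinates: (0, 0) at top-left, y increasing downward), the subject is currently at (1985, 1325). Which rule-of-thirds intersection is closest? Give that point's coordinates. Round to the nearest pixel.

Third lines: x ∈ {992, 1983}, y ∈ {737, 1475}.
1985 is closer to x = 1983; 1325 is closer to y = 1475.
So the nearest intersection is the lower-right power point.

x = 1983 px, y = 1475 px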